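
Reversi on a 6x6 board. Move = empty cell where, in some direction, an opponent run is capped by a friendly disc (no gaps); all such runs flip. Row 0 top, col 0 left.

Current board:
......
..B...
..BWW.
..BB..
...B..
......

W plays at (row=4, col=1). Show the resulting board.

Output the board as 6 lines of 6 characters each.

Place W at (4,1); scan 8 dirs for brackets.
Dir NW: first cell '.' (not opp) -> no flip
Dir N: first cell '.' (not opp) -> no flip
Dir NE: opp run (3,2) capped by W -> flip
Dir W: first cell '.' (not opp) -> no flip
Dir E: first cell '.' (not opp) -> no flip
Dir SW: first cell '.' (not opp) -> no flip
Dir S: first cell '.' (not opp) -> no flip
Dir SE: first cell '.' (not opp) -> no flip
All flips: (3,2)

Answer: ......
..B...
..BWW.
..WB..
.W.B..
......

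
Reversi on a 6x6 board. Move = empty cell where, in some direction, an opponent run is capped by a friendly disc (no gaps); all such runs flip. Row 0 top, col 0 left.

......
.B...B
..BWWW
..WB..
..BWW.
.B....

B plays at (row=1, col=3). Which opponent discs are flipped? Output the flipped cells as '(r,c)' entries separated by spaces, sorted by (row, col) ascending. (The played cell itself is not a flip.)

Dir NW: first cell '.' (not opp) -> no flip
Dir N: first cell '.' (not opp) -> no flip
Dir NE: first cell '.' (not opp) -> no flip
Dir W: first cell '.' (not opp) -> no flip
Dir E: first cell '.' (not opp) -> no flip
Dir SW: first cell 'B' (not opp) -> no flip
Dir S: opp run (2,3) capped by B -> flip
Dir SE: opp run (2,4), next='.' -> no flip

Answer: (2,3)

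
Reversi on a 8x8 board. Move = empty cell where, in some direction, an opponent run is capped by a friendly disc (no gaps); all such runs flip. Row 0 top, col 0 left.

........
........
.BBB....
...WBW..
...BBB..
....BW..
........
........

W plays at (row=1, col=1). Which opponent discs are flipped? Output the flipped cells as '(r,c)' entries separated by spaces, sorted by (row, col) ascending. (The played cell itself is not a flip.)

Answer: (2,2)

Derivation:
Dir NW: first cell '.' (not opp) -> no flip
Dir N: first cell '.' (not opp) -> no flip
Dir NE: first cell '.' (not opp) -> no flip
Dir W: first cell '.' (not opp) -> no flip
Dir E: first cell '.' (not opp) -> no flip
Dir SW: first cell '.' (not opp) -> no flip
Dir S: opp run (2,1), next='.' -> no flip
Dir SE: opp run (2,2) capped by W -> flip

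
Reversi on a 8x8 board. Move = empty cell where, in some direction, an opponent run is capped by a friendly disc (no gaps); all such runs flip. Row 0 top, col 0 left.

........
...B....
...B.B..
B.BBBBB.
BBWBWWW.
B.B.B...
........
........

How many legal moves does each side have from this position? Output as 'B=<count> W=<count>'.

-- B to move --
(3,1): no bracket -> illegal
(3,7): no bracket -> illegal
(4,7): flips 3 -> legal
(5,1): flips 1 -> legal
(5,3): flips 1 -> legal
(5,5): flips 2 -> legal
(5,6): flips 2 -> legal
(5,7): flips 1 -> legal
B mobility = 6
-- W to move --
(0,2): no bracket -> illegal
(0,3): no bracket -> illegal
(0,4): no bracket -> illegal
(1,2): flips 2 -> legal
(1,4): no bracket -> illegal
(1,5): flips 2 -> legal
(1,6): no bracket -> illegal
(2,0): no bracket -> illegal
(2,1): no bracket -> illegal
(2,2): flips 2 -> legal
(2,4): flips 3 -> legal
(2,6): flips 2 -> legal
(2,7): flips 1 -> legal
(3,1): no bracket -> illegal
(3,7): no bracket -> illegal
(4,7): no bracket -> illegal
(5,1): no bracket -> illegal
(5,3): no bracket -> illegal
(5,5): no bracket -> illegal
(6,0): no bracket -> illegal
(6,1): no bracket -> illegal
(6,2): flips 1 -> legal
(6,3): flips 1 -> legal
(6,4): flips 1 -> legal
(6,5): no bracket -> illegal
W mobility = 9

Answer: B=6 W=9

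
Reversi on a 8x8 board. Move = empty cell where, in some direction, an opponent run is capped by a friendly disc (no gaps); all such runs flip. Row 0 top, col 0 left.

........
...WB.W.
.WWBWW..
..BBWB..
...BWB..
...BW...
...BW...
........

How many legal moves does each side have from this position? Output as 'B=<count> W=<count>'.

-- B to move --
(0,2): flips 2 -> legal
(0,3): flips 1 -> legal
(0,4): no bracket -> illegal
(0,5): no bracket -> illegal
(0,6): no bracket -> illegal
(0,7): flips 3 -> legal
(1,0): flips 1 -> legal
(1,1): flips 1 -> legal
(1,2): flips 2 -> legal
(1,5): flips 2 -> legal
(1,7): no bracket -> illegal
(2,0): flips 2 -> legal
(2,6): flips 2 -> legal
(2,7): no bracket -> illegal
(3,0): no bracket -> illegal
(3,1): no bracket -> illegal
(3,6): flips 1 -> legal
(5,5): flips 2 -> legal
(6,5): flips 2 -> legal
(7,3): no bracket -> illegal
(7,4): flips 5 -> legal
(7,5): flips 1 -> legal
B mobility = 14
-- W to move --
(0,3): flips 1 -> legal
(0,4): flips 1 -> legal
(0,5): no bracket -> illegal
(1,2): flips 1 -> legal
(1,5): flips 1 -> legal
(2,6): flips 1 -> legal
(3,1): flips 2 -> legal
(3,6): flips 2 -> legal
(4,1): no bracket -> illegal
(4,2): flips 4 -> legal
(4,6): flips 2 -> legal
(5,2): flips 2 -> legal
(5,5): flips 2 -> legal
(5,6): flips 1 -> legal
(6,2): flips 2 -> legal
(7,2): flips 1 -> legal
(7,3): flips 5 -> legal
(7,4): no bracket -> illegal
W mobility = 15

Answer: B=14 W=15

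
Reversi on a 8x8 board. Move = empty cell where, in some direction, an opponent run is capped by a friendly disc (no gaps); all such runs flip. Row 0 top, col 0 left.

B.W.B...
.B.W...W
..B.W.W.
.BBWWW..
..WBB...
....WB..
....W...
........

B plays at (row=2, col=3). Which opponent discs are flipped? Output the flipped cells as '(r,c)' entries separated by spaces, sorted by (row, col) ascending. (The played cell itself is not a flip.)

Answer: (3,3)

Derivation:
Dir NW: first cell '.' (not opp) -> no flip
Dir N: opp run (1,3), next='.' -> no flip
Dir NE: first cell '.' (not opp) -> no flip
Dir W: first cell 'B' (not opp) -> no flip
Dir E: opp run (2,4), next='.' -> no flip
Dir SW: first cell 'B' (not opp) -> no flip
Dir S: opp run (3,3) capped by B -> flip
Dir SE: opp run (3,4), next='.' -> no flip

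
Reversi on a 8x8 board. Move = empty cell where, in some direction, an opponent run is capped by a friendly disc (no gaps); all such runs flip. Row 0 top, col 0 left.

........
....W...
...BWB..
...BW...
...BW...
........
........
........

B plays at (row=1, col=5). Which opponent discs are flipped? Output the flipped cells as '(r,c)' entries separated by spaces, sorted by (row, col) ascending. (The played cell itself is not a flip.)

Dir NW: first cell '.' (not opp) -> no flip
Dir N: first cell '.' (not opp) -> no flip
Dir NE: first cell '.' (not opp) -> no flip
Dir W: opp run (1,4), next='.' -> no flip
Dir E: first cell '.' (not opp) -> no flip
Dir SW: opp run (2,4) capped by B -> flip
Dir S: first cell 'B' (not opp) -> no flip
Dir SE: first cell '.' (not opp) -> no flip

Answer: (2,4)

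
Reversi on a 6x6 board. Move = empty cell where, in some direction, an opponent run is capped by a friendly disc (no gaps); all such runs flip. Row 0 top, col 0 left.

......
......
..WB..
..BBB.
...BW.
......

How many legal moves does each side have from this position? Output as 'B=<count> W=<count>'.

Answer: B=6 W=2

Derivation:
-- B to move --
(1,1): flips 1 -> legal
(1,2): flips 1 -> legal
(1,3): no bracket -> illegal
(2,1): flips 1 -> legal
(3,1): no bracket -> illegal
(3,5): no bracket -> illegal
(4,5): flips 1 -> legal
(5,3): no bracket -> illegal
(5,4): flips 1 -> legal
(5,5): flips 1 -> legal
B mobility = 6
-- W to move --
(1,2): no bracket -> illegal
(1,3): no bracket -> illegal
(1,4): no bracket -> illegal
(2,1): no bracket -> illegal
(2,4): flips 2 -> legal
(2,5): no bracket -> illegal
(3,1): no bracket -> illegal
(3,5): no bracket -> illegal
(4,1): no bracket -> illegal
(4,2): flips 2 -> legal
(4,5): no bracket -> illegal
(5,2): no bracket -> illegal
(5,3): no bracket -> illegal
(5,4): no bracket -> illegal
W mobility = 2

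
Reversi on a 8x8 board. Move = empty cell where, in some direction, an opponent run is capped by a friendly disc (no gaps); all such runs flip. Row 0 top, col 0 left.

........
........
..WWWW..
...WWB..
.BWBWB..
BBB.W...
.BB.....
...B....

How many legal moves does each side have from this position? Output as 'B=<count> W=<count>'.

Answer: B=8 W=11

Derivation:
-- B to move --
(1,1): no bracket -> illegal
(1,2): flips 2 -> legal
(1,3): flips 3 -> legal
(1,4): no bracket -> illegal
(1,5): flips 4 -> legal
(1,6): flips 2 -> legal
(2,1): no bracket -> illegal
(2,6): no bracket -> illegal
(3,1): no bracket -> illegal
(3,2): flips 3 -> legal
(3,6): no bracket -> illegal
(5,3): flips 1 -> legal
(5,5): no bracket -> illegal
(6,3): flips 1 -> legal
(6,4): no bracket -> illegal
(6,5): flips 1 -> legal
B mobility = 8
-- W to move --
(2,6): flips 1 -> legal
(3,0): no bracket -> illegal
(3,1): no bracket -> illegal
(3,2): flips 1 -> legal
(3,6): flips 2 -> legal
(4,0): flips 1 -> legal
(4,6): flips 2 -> legal
(5,3): flips 1 -> legal
(5,5): flips 2 -> legal
(5,6): flips 1 -> legal
(6,0): flips 1 -> legal
(6,3): no bracket -> illegal
(6,4): no bracket -> illegal
(7,0): flips 3 -> legal
(7,1): no bracket -> illegal
(7,2): flips 2 -> legal
(7,4): no bracket -> illegal
W mobility = 11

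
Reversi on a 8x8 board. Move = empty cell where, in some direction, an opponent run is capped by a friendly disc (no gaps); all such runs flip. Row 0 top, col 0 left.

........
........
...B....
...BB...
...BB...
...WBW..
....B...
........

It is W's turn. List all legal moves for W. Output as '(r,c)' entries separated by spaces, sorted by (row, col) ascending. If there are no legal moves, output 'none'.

Answer: (1,3) (2,2) (3,5) (7,3) (7,5)

Derivation:
(1,2): no bracket -> illegal
(1,3): flips 3 -> legal
(1,4): no bracket -> illegal
(2,2): flips 2 -> legal
(2,4): no bracket -> illegal
(2,5): no bracket -> illegal
(3,2): no bracket -> illegal
(3,5): flips 1 -> legal
(4,2): no bracket -> illegal
(4,5): no bracket -> illegal
(5,2): no bracket -> illegal
(6,3): no bracket -> illegal
(6,5): no bracket -> illegal
(7,3): flips 1 -> legal
(7,4): no bracket -> illegal
(7,5): flips 1 -> legal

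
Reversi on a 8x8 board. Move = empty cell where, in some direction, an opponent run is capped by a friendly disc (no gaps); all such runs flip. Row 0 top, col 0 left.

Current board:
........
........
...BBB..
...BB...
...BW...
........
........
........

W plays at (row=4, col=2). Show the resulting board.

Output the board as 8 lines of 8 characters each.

Place W at (4,2); scan 8 dirs for brackets.
Dir NW: first cell '.' (not opp) -> no flip
Dir N: first cell '.' (not opp) -> no flip
Dir NE: opp run (3,3) (2,4), next='.' -> no flip
Dir W: first cell '.' (not opp) -> no flip
Dir E: opp run (4,3) capped by W -> flip
Dir SW: first cell '.' (not opp) -> no flip
Dir S: first cell '.' (not opp) -> no flip
Dir SE: first cell '.' (not opp) -> no flip
All flips: (4,3)

Answer: ........
........
...BBB..
...BB...
..WWW...
........
........
........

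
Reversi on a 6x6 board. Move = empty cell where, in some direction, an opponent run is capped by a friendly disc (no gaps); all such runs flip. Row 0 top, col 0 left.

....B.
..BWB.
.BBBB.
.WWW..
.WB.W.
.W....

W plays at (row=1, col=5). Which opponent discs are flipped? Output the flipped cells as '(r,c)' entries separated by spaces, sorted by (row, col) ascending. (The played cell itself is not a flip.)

Answer: (1,4) (2,4)

Derivation:
Dir NW: opp run (0,4), next=edge -> no flip
Dir N: first cell '.' (not opp) -> no flip
Dir NE: edge -> no flip
Dir W: opp run (1,4) capped by W -> flip
Dir E: edge -> no flip
Dir SW: opp run (2,4) capped by W -> flip
Dir S: first cell '.' (not opp) -> no flip
Dir SE: edge -> no flip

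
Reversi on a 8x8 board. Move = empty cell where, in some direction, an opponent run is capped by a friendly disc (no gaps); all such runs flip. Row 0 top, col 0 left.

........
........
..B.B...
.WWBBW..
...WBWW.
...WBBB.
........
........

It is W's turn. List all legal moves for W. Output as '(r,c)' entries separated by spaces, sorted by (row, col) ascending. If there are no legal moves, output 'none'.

Answer: (1,2) (1,3) (2,3) (2,5) (5,7) (6,3) (6,4) (6,5) (6,6) (6,7)

Derivation:
(1,1): no bracket -> illegal
(1,2): flips 1 -> legal
(1,3): flips 2 -> legal
(1,4): no bracket -> illegal
(1,5): no bracket -> illegal
(2,1): no bracket -> illegal
(2,3): flips 2 -> legal
(2,5): flips 1 -> legal
(4,2): no bracket -> illegal
(4,7): no bracket -> illegal
(5,7): flips 3 -> legal
(6,3): flips 1 -> legal
(6,4): flips 1 -> legal
(6,5): flips 2 -> legal
(6,6): flips 1 -> legal
(6,7): flips 1 -> legal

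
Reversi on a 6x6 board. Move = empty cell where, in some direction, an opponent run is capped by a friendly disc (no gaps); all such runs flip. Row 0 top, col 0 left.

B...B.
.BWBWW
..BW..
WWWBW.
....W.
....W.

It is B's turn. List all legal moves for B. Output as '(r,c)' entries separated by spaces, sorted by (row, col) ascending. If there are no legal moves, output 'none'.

(0,1): no bracket -> illegal
(0,2): flips 1 -> legal
(0,3): no bracket -> illegal
(0,5): no bracket -> illegal
(2,0): no bracket -> illegal
(2,1): no bracket -> illegal
(2,4): flips 2 -> legal
(2,5): no bracket -> illegal
(3,5): flips 1 -> legal
(4,0): flips 1 -> legal
(4,1): no bracket -> illegal
(4,2): flips 1 -> legal
(4,3): no bracket -> illegal
(4,5): no bracket -> illegal
(5,3): no bracket -> illegal
(5,5): flips 1 -> legal

Answer: (0,2) (2,4) (3,5) (4,0) (4,2) (5,5)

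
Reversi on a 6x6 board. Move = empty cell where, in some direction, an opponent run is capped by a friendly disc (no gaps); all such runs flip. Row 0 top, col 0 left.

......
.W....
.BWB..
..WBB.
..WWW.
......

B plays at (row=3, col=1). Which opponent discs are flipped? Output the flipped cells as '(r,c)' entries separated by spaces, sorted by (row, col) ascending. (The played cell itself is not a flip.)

Answer: (3,2)

Derivation:
Dir NW: first cell '.' (not opp) -> no flip
Dir N: first cell 'B' (not opp) -> no flip
Dir NE: opp run (2,2), next='.' -> no flip
Dir W: first cell '.' (not opp) -> no flip
Dir E: opp run (3,2) capped by B -> flip
Dir SW: first cell '.' (not opp) -> no flip
Dir S: first cell '.' (not opp) -> no flip
Dir SE: opp run (4,2), next='.' -> no flip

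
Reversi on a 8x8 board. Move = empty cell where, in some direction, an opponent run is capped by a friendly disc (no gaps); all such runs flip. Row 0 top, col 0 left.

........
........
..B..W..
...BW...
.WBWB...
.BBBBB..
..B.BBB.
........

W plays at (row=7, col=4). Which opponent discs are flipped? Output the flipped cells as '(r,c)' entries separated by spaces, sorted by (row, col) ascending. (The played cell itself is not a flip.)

Dir NW: first cell '.' (not opp) -> no flip
Dir N: opp run (6,4) (5,4) (4,4) capped by W -> flip
Dir NE: opp run (6,5), next='.' -> no flip
Dir W: first cell '.' (not opp) -> no flip
Dir E: first cell '.' (not opp) -> no flip
Dir SW: edge -> no flip
Dir S: edge -> no flip
Dir SE: edge -> no flip

Answer: (4,4) (5,4) (6,4)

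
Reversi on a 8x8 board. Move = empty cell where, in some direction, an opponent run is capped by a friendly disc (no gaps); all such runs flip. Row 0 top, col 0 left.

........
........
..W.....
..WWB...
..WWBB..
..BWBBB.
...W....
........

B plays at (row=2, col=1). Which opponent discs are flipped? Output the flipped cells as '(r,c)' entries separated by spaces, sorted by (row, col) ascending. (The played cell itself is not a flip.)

Dir NW: first cell '.' (not opp) -> no flip
Dir N: first cell '.' (not opp) -> no flip
Dir NE: first cell '.' (not opp) -> no flip
Dir W: first cell '.' (not opp) -> no flip
Dir E: opp run (2,2), next='.' -> no flip
Dir SW: first cell '.' (not opp) -> no flip
Dir S: first cell '.' (not opp) -> no flip
Dir SE: opp run (3,2) (4,3) capped by B -> flip

Answer: (3,2) (4,3)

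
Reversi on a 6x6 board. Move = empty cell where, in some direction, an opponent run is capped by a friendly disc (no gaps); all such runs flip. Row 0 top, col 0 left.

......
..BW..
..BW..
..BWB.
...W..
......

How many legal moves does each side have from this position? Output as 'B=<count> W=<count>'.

-- B to move --
(0,2): no bracket -> illegal
(0,3): no bracket -> illegal
(0,4): flips 1 -> legal
(1,4): flips 2 -> legal
(2,4): flips 1 -> legal
(4,2): no bracket -> illegal
(4,4): flips 1 -> legal
(5,2): flips 1 -> legal
(5,3): no bracket -> illegal
(5,4): flips 1 -> legal
B mobility = 6
-- W to move --
(0,1): flips 1 -> legal
(0,2): no bracket -> illegal
(0,3): no bracket -> illegal
(1,1): flips 2 -> legal
(2,1): flips 2 -> legal
(2,4): no bracket -> illegal
(2,5): flips 1 -> legal
(3,1): flips 2 -> legal
(3,5): flips 1 -> legal
(4,1): flips 1 -> legal
(4,2): no bracket -> illegal
(4,4): no bracket -> illegal
(4,5): flips 1 -> legal
W mobility = 8

Answer: B=6 W=8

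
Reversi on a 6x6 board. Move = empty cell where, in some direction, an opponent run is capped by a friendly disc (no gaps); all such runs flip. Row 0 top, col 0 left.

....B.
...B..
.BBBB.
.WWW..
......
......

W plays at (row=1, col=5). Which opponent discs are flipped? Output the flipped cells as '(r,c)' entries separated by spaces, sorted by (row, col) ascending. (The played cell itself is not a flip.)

Answer: (2,4)

Derivation:
Dir NW: opp run (0,4), next=edge -> no flip
Dir N: first cell '.' (not opp) -> no flip
Dir NE: edge -> no flip
Dir W: first cell '.' (not opp) -> no flip
Dir E: edge -> no flip
Dir SW: opp run (2,4) capped by W -> flip
Dir S: first cell '.' (not opp) -> no flip
Dir SE: edge -> no flip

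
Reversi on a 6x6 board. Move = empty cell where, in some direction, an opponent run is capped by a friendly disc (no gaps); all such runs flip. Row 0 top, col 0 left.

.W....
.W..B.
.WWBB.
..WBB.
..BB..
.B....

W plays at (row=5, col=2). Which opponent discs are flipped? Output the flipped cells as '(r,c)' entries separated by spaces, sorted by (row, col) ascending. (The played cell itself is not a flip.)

Dir NW: first cell '.' (not opp) -> no flip
Dir N: opp run (4,2) capped by W -> flip
Dir NE: opp run (4,3) (3,4), next='.' -> no flip
Dir W: opp run (5,1), next='.' -> no flip
Dir E: first cell '.' (not opp) -> no flip
Dir SW: edge -> no flip
Dir S: edge -> no flip
Dir SE: edge -> no flip

Answer: (4,2)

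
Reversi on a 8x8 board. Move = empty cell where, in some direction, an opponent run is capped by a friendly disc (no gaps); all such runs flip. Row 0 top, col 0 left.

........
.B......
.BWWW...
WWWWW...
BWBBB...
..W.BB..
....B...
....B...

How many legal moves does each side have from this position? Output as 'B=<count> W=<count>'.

-- B to move --
(1,2): flips 2 -> legal
(1,3): flips 4 -> legal
(1,4): flips 2 -> legal
(1,5): flips 2 -> legal
(2,0): flips 2 -> legal
(2,5): flips 4 -> legal
(3,5): no bracket -> illegal
(4,5): no bracket -> illegal
(5,0): no bracket -> illegal
(5,1): flips 2 -> legal
(5,3): no bracket -> illegal
(6,1): flips 1 -> legal
(6,2): flips 1 -> legal
(6,3): no bracket -> illegal
B mobility = 9
-- W to move --
(0,0): flips 1 -> legal
(0,1): flips 2 -> legal
(0,2): no bracket -> illegal
(1,0): flips 1 -> legal
(1,2): flips 1 -> legal
(2,0): flips 1 -> legal
(3,5): no bracket -> illegal
(4,5): flips 3 -> legal
(4,6): no bracket -> illegal
(5,0): flips 1 -> legal
(5,1): flips 1 -> legal
(5,3): flips 2 -> legal
(5,6): no bracket -> illegal
(6,3): no bracket -> illegal
(6,5): flips 2 -> legal
(6,6): flips 2 -> legal
(7,3): no bracket -> illegal
(7,5): no bracket -> illegal
W mobility = 11

Answer: B=9 W=11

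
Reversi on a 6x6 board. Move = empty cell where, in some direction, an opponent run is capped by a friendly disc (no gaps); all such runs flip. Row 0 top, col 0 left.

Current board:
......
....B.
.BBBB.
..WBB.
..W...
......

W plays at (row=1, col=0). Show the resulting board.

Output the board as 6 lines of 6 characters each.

Place W at (1,0); scan 8 dirs for brackets.
Dir NW: edge -> no flip
Dir N: first cell '.' (not opp) -> no flip
Dir NE: first cell '.' (not opp) -> no flip
Dir W: edge -> no flip
Dir E: first cell '.' (not opp) -> no flip
Dir SW: edge -> no flip
Dir S: first cell '.' (not opp) -> no flip
Dir SE: opp run (2,1) capped by W -> flip
All flips: (2,1)

Answer: ......
W...B.
.WBBB.
..WBB.
..W...
......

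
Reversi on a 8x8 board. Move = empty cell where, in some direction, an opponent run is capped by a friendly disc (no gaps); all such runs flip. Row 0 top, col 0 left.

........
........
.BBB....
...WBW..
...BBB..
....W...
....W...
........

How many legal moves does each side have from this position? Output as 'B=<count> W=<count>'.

Answer: B=7 W=7

Derivation:
-- B to move --
(2,4): no bracket -> illegal
(2,5): flips 1 -> legal
(2,6): flips 1 -> legal
(3,2): flips 1 -> legal
(3,6): flips 1 -> legal
(4,2): no bracket -> illegal
(4,6): no bracket -> illegal
(5,3): no bracket -> illegal
(5,5): no bracket -> illegal
(6,3): flips 1 -> legal
(6,5): flips 1 -> legal
(7,3): no bracket -> illegal
(7,4): flips 2 -> legal
(7,5): no bracket -> illegal
B mobility = 7
-- W to move --
(1,0): no bracket -> illegal
(1,1): flips 1 -> legal
(1,2): no bracket -> illegal
(1,3): flips 1 -> legal
(1,4): no bracket -> illegal
(2,0): no bracket -> illegal
(2,4): flips 2 -> legal
(2,5): no bracket -> illegal
(3,0): no bracket -> illegal
(3,1): no bracket -> illegal
(3,2): flips 1 -> legal
(3,6): flips 1 -> legal
(4,2): no bracket -> illegal
(4,6): no bracket -> illegal
(5,2): no bracket -> illegal
(5,3): flips 2 -> legal
(5,5): flips 2 -> legal
(5,6): no bracket -> illegal
W mobility = 7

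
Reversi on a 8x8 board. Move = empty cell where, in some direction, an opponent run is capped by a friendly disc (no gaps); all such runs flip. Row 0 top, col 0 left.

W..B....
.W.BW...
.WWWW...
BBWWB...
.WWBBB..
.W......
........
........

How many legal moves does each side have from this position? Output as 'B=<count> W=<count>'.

-- B to move --
(0,1): flips 2 -> legal
(0,2): no bracket -> illegal
(0,4): flips 2 -> legal
(0,5): no bracket -> illegal
(1,0): flips 2 -> legal
(1,2): flips 2 -> legal
(1,5): flips 1 -> legal
(2,0): no bracket -> illegal
(2,5): flips 1 -> legal
(3,5): flips 1 -> legal
(4,0): flips 2 -> legal
(5,0): no bracket -> illegal
(5,2): flips 1 -> legal
(5,3): flips 1 -> legal
(6,0): no bracket -> illegal
(6,1): flips 2 -> legal
(6,2): no bracket -> illegal
B mobility = 11
-- W to move --
(0,2): flips 1 -> legal
(0,4): flips 1 -> legal
(1,2): flips 1 -> legal
(2,0): flips 1 -> legal
(2,5): no bracket -> illegal
(3,5): flips 1 -> legal
(3,6): no bracket -> illegal
(4,0): flips 1 -> legal
(4,6): flips 3 -> legal
(5,2): no bracket -> illegal
(5,3): flips 1 -> legal
(5,4): flips 3 -> legal
(5,5): flips 1 -> legal
(5,6): flips 2 -> legal
W mobility = 11

Answer: B=11 W=11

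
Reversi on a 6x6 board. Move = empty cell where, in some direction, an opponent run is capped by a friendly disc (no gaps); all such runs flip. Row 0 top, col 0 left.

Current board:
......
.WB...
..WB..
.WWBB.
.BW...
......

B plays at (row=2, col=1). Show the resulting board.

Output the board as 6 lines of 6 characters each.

Place B at (2,1); scan 8 dirs for brackets.
Dir NW: first cell '.' (not opp) -> no flip
Dir N: opp run (1,1), next='.' -> no flip
Dir NE: first cell 'B' (not opp) -> no flip
Dir W: first cell '.' (not opp) -> no flip
Dir E: opp run (2,2) capped by B -> flip
Dir SW: first cell '.' (not opp) -> no flip
Dir S: opp run (3,1) capped by B -> flip
Dir SE: opp run (3,2), next='.' -> no flip
All flips: (2,2) (3,1)

Answer: ......
.WB...
.BBB..
.BWBB.
.BW...
......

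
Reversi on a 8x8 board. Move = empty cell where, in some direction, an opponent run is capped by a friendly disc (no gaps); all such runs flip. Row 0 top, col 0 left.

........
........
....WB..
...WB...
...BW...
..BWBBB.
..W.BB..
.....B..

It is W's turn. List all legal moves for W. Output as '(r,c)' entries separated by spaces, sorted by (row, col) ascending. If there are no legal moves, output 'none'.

Answer: (2,6) (3,5) (4,2) (5,1) (5,7) (6,6) (7,4)

Derivation:
(1,4): no bracket -> illegal
(1,5): no bracket -> illegal
(1,6): no bracket -> illegal
(2,3): no bracket -> illegal
(2,6): flips 1 -> legal
(3,2): no bracket -> illegal
(3,5): flips 1 -> legal
(3,6): no bracket -> illegal
(4,1): no bracket -> illegal
(4,2): flips 2 -> legal
(4,5): no bracket -> illegal
(4,6): no bracket -> illegal
(4,7): no bracket -> illegal
(5,1): flips 1 -> legal
(5,7): flips 3 -> legal
(6,1): no bracket -> illegal
(6,3): no bracket -> illegal
(6,6): flips 1 -> legal
(6,7): no bracket -> illegal
(7,3): no bracket -> illegal
(7,4): flips 2 -> legal
(7,6): no bracket -> illegal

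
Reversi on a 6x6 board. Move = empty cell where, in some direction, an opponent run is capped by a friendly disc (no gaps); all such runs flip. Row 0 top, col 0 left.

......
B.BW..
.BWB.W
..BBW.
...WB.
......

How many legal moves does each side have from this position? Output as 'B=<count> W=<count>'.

-- B to move --
(0,2): no bracket -> illegal
(0,3): flips 1 -> legal
(0,4): no bracket -> illegal
(1,1): flips 1 -> legal
(1,4): flips 1 -> legal
(1,5): no bracket -> illegal
(2,4): flips 1 -> legal
(3,1): no bracket -> illegal
(3,5): flips 1 -> legal
(4,2): flips 1 -> legal
(4,5): flips 1 -> legal
(5,2): no bracket -> illegal
(5,3): flips 1 -> legal
(5,4): flips 1 -> legal
B mobility = 9
-- W to move --
(0,0): no bracket -> illegal
(0,1): flips 2 -> legal
(0,2): flips 1 -> legal
(0,3): no bracket -> illegal
(1,1): flips 1 -> legal
(1,4): no bracket -> illegal
(2,0): flips 1 -> legal
(2,4): flips 1 -> legal
(3,0): no bracket -> illegal
(3,1): flips 2 -> legal
(3,5): no bracket -> illegal
(4,1): no bracket -> illegal
(4,2): flips 1 -> legal
(4,5): flips 1 -> legal
(5,3): no bracket -> illegal
(5,4): flips 1 -> legal
(5,5): flips 2 -> legal
W mobility = 10

Answer: B=9 W=10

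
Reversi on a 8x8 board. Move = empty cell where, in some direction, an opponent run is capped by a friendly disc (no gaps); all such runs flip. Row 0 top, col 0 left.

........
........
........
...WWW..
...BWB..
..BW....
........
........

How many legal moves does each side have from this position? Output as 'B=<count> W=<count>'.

-- B to move --
(2,2): no bracket -> illegal
(2,3): flips 2 -> legal
(2,4): no bracket -> illegal
(2,5): flips 2 -> legal
(2,6): no bracket -> illegal
(3,2): no bracket -> illegal
(3,6): no bracket -> illegal
(4,2): no bracket -> illegal
(4,6): no bracket -> illegal
(5,4): flips 1 -> legal
(5,5): no bracket -> illegal
(6,2): no bracket -> illegal
(6,3): flips 1 -> legal
(6,4): no bracket -> illegal
B mobility = 4
-- W to move --
(3,2): no bracket -> illegal
(3,6): no bracket -> illegal
(4,1): no bracket -> illegal
(4,2): flips 1 -> legal
(4,6): flips 1 -> legal
(5,1): flips 1 -> legal
(5,4): no bracket -> illegal
(5,5): flips 1 -> legal
(5,6): flips 1 -> legal
(6,1): flips 2 -> legal
(6,2): no bracket -> illegal
(6,3): no bracket -> illegal
W mobility = 6

Answer: B=4 W=6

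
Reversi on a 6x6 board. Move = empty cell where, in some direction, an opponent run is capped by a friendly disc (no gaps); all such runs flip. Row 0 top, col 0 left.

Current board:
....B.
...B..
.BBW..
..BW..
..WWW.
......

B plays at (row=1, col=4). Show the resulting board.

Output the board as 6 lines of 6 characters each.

Answer: ....B.
...BB.
.BBB..
..BW..
..WWW.
......

Derivation:
Place B at (1,4); scan 8 dirs for brackets.
Dir NW: first cell '.' (not opp) -> no flip
Dir N: first cell 'B' (not opp) -> no flip
Dir NE: first cell '.' (not opp) -> no flip
Dir W: first cell 'B' (not opp) -> no flip
Dir E: first cell '.' (not opp) -> no flip
Dir SW: opp run (2,3) capped by B -> flip
Dir S: first cell '.' (not opp) -> no flip
Dir SE: first cell '.' (not opp) -> no flip
All flips: (2,3)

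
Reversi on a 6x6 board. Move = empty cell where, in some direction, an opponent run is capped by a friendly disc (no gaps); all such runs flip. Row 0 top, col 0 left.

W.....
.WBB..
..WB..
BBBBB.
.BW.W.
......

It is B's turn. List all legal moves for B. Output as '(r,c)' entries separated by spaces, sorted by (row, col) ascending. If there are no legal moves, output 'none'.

(0,1): no bracket -> illegal
(0,2): no bracket -> illegal
(1,0): flips 1 -> legal
(2,0): no bracket -> illegal
(2,1): flips 1 -> legal
(3,5): no bracket -> illegal
(4,3): flips 1 -> legal
(4,5): no bracket -> illegal
(5,1): flips 1 -> legal
(5,2): flips 1 -> legal
(5,3): flips 1 -> legal
(5,4): flips 1 -> legal
(5,5): flips 1 -> legal

Answer: (1,0) (2,1) (4,3) (5,1) (5,2) (5,3) (5,4) (5,5)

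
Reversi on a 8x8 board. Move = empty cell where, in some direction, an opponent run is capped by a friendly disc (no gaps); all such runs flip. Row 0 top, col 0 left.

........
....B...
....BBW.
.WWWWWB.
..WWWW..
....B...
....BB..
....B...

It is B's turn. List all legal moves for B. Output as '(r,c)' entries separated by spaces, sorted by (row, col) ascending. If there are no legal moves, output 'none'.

(1,5): no bracket -> illegal
(1,6): flips 1 -> legal
(1,7): no bracket -> illegal
(2,0): no bracket -> illegal
(2,1): flips 2 -> legal
(2,2): no bracket -> illegal
(2,3): no bracket -> illegal
(2,7): flips 1 -> legal
(3,0): flips 5 -> legal
(3,7): no bracket -> illegal
(4,0): no bracket -> illegal
(4,1): no bracket -> illegal
(4,6): flips 1 -> legal
(5,1): flips 2 -> legal
(5,2): flips 2 -> legal
(5,3): no bracket -> illegal
(5,5): flips 2 -> legal
(5,6): no bracket -> illegal

Answer: (1,6) (2,1) (2,7) (3,0) (4,6) (5,1) (5,2) (5,5)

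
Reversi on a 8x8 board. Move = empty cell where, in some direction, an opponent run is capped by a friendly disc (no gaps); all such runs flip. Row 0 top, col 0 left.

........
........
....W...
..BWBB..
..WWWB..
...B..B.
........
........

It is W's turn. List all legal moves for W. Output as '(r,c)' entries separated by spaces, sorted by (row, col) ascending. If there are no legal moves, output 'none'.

(2,1): flips 1 -> legal
(2,2): flips 1 -> legal
(2,3): no bracket -> illegal
(2,5): flips 1 -> legal
(2,6): flips 1 -> legal
(3,1): flips 1 -> legal
(3,6): flips 2 -> legal
(4,1): no bracket -> illegal
(4,6): flips 2 -> legal
(4,7): no bracket -> illegal
(5,2): no bracket -> illegal
(5,4): no bracket -> illegal
(5,5): no bracket -> illegal
(5,7): no bracket -> illegal
(6,2): flips 1 -> legal
(6,3): flips 1 -> legal
(6,4): flips 1 -> legal
(6,5): no bracket -> illegal
(6,6): no bracket -> illegal
(6,7): no bracket -> illegal

Answer: (2,1) (2,2) (2,5) (2,6) (3,1) (3,6) (4,6) (6,2) (6,3) (6,4)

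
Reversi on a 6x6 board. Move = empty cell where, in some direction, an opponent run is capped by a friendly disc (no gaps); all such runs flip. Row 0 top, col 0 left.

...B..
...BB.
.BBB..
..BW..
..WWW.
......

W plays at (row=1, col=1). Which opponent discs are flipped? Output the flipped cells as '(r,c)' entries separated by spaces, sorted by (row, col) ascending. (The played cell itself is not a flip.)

Answer: (2,2)

Derivation:
Dir NW: first cell '.' (not opp) -> no flip
Dir N: first cell '.' (not opp) -> no flip
Dir NE: first cell '.' (not opp) -> no flip
Dir W: first cell '.' (not opp) -> no flip
Dir E: first cell '.' (not opp) -> no flip
Dir SW: first cell '.' (not opp) -> no flip
Dir S: opp run (2,1), next='.' -> no flip
Dir SE: opp run (2,2) capped by W -> flip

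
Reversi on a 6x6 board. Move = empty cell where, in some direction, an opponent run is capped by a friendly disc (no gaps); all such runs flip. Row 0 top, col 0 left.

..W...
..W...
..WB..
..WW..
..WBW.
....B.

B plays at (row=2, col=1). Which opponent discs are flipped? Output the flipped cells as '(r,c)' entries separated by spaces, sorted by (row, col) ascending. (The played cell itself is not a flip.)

Dir NW: first cell '.' (not opp) -> no flip
Dir N: first cell '.' (not opp) -> no flip
Dir NE: opp run (1,2), next='.' -> no flip
Dir W: first cell '.' (not opp) -> no flip
Dir E: opp run (2,2) capped by B -> flip
Dir SW: first cell '.' (not opp) -> no flip
Dir S: first cell '.' (not opp) -> no flip
Dir SE: opp run (3,2) capped by B -> flip

Answer: (2,2) (3,2)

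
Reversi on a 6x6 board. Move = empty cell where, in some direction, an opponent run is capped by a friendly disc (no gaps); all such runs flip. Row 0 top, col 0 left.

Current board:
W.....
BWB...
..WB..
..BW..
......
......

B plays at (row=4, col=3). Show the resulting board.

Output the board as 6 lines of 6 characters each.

Place B at (4,3); scan 8 dirs for brackets.
Dir NW: first cell 'B' (not opp) -> no flip
Dir N: opp run (3,3) capped by B -> flip
Dir NE: first cell '.' (not opp) -> no flip
Dir W: first cell '.' (not opp) -> no flip
Dir E: first cell '.' (not opp) -> no flip
Dir SW: first cell '.' (not opp) -> no flip
Dir S: first cell '.' (not opp) -> no flip
Dir SE: first cell '.' (not opp) -> no flip
All flips: (3,3)

Answer: W.....
BWB...
..WB..
..BB..
...B..
......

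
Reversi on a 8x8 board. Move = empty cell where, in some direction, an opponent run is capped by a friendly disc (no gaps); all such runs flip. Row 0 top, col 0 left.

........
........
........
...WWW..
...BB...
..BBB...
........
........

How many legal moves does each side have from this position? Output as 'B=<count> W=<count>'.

-- B to move --
(2,2): flips 1 -> legal
(2,3): flips 1 -> legal
(2,4): flips 1 -> legal
(2,5): flips 1 -> legal
(2,6): flips 1 -> legal
(3,2): no bracket -> illegal
(3,6): no bracket -> illegal
(4,2): no bracket -> illegal
(4,5): no bracket -> illegal
(4,6): no bracket -> illegal
B mobility = 5
-- W to move --
(3,2): no bracket -> illegal
(4,1): no bracket -> illegal
(4,2): no bracket -> illegal
(4,5): no bracket -> illegal
(5,1): no bracket -> illegal
(5,5): flips 1 -> legal
(6,1): flips 2 -> legal
(6,2): flips 2 -> legal
(6,3): flips 2 -> legal
(6,4): flips 2 -> legal
(6,5): no bracket -> illegal
W mobility = 5

Answer: B=5 W=5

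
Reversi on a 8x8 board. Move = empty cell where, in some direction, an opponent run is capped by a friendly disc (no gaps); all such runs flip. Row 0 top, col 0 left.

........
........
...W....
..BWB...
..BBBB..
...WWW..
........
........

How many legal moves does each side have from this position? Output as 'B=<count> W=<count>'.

Answer: B=10 W=8

Derivation:
-- B to move --
(1,2): flips 1 -> legal
(1,3): flips 2 -> legal
(1,4): flips 1 -> legal
(2,2): flips 1 -> legal
(2,4): flips 1 -> legal
(4,6): no bracket -> illegal
(5,2): no bracket -> illegal
(5,6): no bracket -> illegal
(6,2): flips 1 -> legal
(6,3): flips 2 -> legal
(6,4): flips 2 -> legal
(6,5): flips 2 -> legal
(6,6): flips 1 -> legal
B mobility = 10
-- W to move --
(2,1): flips 2 -> legal
(2,2): no bracket -> illegal
(2,4): flips 2 -> legal
(2,5): no bracket -> illegal
(3,1): flips 2 -> legal
(3,5): flips 3 -> legal
(3,6): flips 1 -> legal
(4,1): flips 1 -> legal
(4,6): no bracket -> illegal
(5,1): flips 1 -> legal
(5,2): no bracket -> illegal
(5,6): flips 2 -> legal
W mobility = 8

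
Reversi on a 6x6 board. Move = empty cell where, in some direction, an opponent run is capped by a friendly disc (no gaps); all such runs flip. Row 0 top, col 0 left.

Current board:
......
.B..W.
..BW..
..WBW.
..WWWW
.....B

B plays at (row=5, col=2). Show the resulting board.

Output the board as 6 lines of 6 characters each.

Place B at (5,2); scan 8 dirs for brackets.
Dir NW: first cell '.' (not opp) -> no flip
Dir N: opp run (4,2) (3,2) capped by B -> flip
Dir NE: opp run (4,3) (3,4), next='.' -> no flip
Dir W: first cell '.' (not opp) -> no flip
Dir E: first cell '.' (not opp) -> no flip
Dir SW: edge -> no flip
Dir S: edge -> no flip
Dir SE: edge -> no flip
All flips: (3,2) (4,2)

Answer: ......
.B..W.
..BW..
..BBW.
..BWWW
..B..B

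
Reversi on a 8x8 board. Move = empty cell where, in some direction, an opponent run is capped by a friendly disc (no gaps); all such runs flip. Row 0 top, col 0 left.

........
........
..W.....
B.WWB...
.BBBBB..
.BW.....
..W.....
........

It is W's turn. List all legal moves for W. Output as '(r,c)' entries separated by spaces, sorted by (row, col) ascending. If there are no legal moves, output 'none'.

(2,0): no bracket -> illegal
(2,1): no bracket -> illegal
(2,3): no bracket -> illegal
(2,4): no bracket -> illegal
(2,5): flips 2 -> legal
(3,1): no bracket -> illegal
(3,5): flips 1 -> legal
(3,6): no bracket -> illegal
(4,0): flips 1 -> legal
(4,6): no bracket -> illegal
(5,0): flips 2 -> legal
(5,3): flips 1 -> legal
(5,4): flips 1 -> legal
(5,5): flips 1 -> legal
(5,6): no bracket -> illegal
(6,0): flips 2 -> legal
(6,1): no bracket -> illegal

Answer: (2,5) (3,5) (4,0) (5,0) (5,3) (5,4) (5,5) (6,0)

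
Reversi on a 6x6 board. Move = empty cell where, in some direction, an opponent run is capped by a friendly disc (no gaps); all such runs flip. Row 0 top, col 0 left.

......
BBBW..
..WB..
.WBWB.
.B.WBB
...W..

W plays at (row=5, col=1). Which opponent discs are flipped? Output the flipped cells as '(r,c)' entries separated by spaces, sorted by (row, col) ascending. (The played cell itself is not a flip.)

Dir NW: first cell '.' (not opp) -> no flip
Dir N: opp run (4,1) capped by W -> flip
Dir NE: first cell '.' (not opp) -> no flip
Dir W: first cell '.' (not opp) -> no flip
Dir E: first cell '.' (not opp) -> no flip
Dir SW: edge -> no flip
Dir S: edge -> no flip
Dir SE: edge -> no flip

Answer: (4,1)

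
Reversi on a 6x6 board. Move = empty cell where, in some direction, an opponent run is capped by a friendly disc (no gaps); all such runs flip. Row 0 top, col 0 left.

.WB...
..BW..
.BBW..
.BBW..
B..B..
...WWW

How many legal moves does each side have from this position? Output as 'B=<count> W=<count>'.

-- B to move --
(0,0): flips 1 -> legal
(0,3): flips 3 -> legal
(0,4): flips 1 -> legal
(1,0): no bracket -> illegal
(1,1): no bracket -> illegal
(1,4): flips 2 -> legal
(2,4): flips 2 -> legal
(3,4): flips 2 -> legal
(4,2): no bracket -> illegal
(4,4): flips 1 -> legal
(4,5): no bracket -> illegal
(5,2): no bracket -> illegal
B mobility = 7
-- W to move --
(0,3): flips 1 -> legal
(1,0): flips 3 -> legal
(1,1): flips 2 -> legal
(2,0): flips 2 -> legal
(3,0): flips 2 -> legal
(3,4): no bracket -> illegal
(4,1): flips 1 -> legal
(4,2): no bracket -> illegal
(4,4): no bracket -> illegal
(5,0): no bracket -> illegal
(5,1): no bracket -> illegal
(5,2): no bracket -> illegal
W mobility = 6

Answer: B=7 W=6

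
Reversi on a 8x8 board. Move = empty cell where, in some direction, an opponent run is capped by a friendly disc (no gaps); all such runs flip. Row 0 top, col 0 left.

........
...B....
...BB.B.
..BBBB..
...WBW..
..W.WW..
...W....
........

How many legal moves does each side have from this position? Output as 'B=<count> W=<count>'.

-- B to move --
(3,6): no bracket -> illegal
(4,1): no bracket -> illegal
(4,2): flips 1 -> legal
(4,6): flips 1 -> legal
(5,1): no bracket -> illegal
(5,3): flips 1 -> legal
(5,6): flips 1 -> legal
(6,1): flips 2 -> legal
(6,2): no bracket -> illegal
(6,4): flips 1 -> legal
(6,5): flips 4 -> legal
(6,6): flips 1 -> legal
(7,2): no bracket -> illegal
(7,3): no bracket -> illegal
(7,4): no bracket -> illegal
B mobility = 8
-- W to move --
(0,2): no bracket -> illegal
(0,3): flips 3 -> legal
(0,4): no bracket -> illegal
(1,2): flips 2 -> legal
(1,4): flips 3 -> legal
(1,5): no bracket -> illegal
(1,6): no bracket -> illegal
(1,7): no bracket -> illegal
(2,1): flips 1 -> legal
(2,2): flips 2 -> legal
(2,5): flips 2 -> legal
(2,7): no bracket -> illegal
(3,1): no bracket -> illegal
(3,6): no bracket -> illegal
(3,7): no bracket -> illegal
(4,1): no bracket -> illegal
(4,2): no bracket -> illegal
(4,6): no bracket -> illegal
(5,3): no bracket -> illegal
W mobility = 6

Answer: B=8 W=6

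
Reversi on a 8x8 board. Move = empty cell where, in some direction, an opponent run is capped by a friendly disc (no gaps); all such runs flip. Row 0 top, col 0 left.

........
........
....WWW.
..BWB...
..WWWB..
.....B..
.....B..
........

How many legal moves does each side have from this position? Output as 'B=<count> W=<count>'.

-- B to move --
(1,3): no bracket -> illegal
(1,4): flips 1 -> legal
(1,5): no bracket -> illegal
(1,6): flips 1 -> legal
(1,7): no bracket -> illegal
(2,2): flips 2 -> legal
(2,3): no bracket -> illegal
(2,7): no bracket -> illegal
(3,1): no bracket -> illegal
(3,5): no bracket -> illegal
(3,6): no bracket -> illegal
(3,7): no bracket -> illegal
(4,1): flips 3 -> legal
(5,1): no bracket -> illegal
(5,2): flips 2 -> legal
(5,3): no bracket -> illegal
(5,4): flips 2 -> legal
B mobility = 6
-- W to move --
(2,1): flips 1 -> legal
(2,2): flips 1 -> legal
(2,3): no bracket -> illegal
(3,1): flips 1 -> legal
(3,5): flips 1 -> legal
(3,6): no bracket -> illegal
(4,1): no bracket -> illegal
(4,6): flips 1 -> legal
(5,4): no bracket -> illegal
(5,6): no bracket -> illegal
(6,4): no bracket -> illegal
(6,6): flips 1 -> legal
(7,4): no bracket -> illegal
(7,5): no bracket -> illegal
(7,6): no bracket -> illegal
W mobility = 6

Answer: B=6 W=6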